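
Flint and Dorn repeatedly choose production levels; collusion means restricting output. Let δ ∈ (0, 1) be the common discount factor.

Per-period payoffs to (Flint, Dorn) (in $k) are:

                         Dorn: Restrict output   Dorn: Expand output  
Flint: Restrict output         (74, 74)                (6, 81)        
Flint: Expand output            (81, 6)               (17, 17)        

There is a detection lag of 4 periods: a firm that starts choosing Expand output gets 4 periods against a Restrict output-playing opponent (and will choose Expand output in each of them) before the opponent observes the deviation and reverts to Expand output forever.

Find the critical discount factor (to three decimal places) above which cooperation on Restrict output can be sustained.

A deviator earns 81 for 4 periods, then 17 forever; cooperating earns 74 forever. Multiplying the IC by (1−δ):
74 ≥ 81(1−δ^4) + 17δ^4, so 64·δ^4 ≥ 7 and δ^4 ≥ 7/64.
δ ≥ (7/64)^(1/4) ≈ 0.575.

0.575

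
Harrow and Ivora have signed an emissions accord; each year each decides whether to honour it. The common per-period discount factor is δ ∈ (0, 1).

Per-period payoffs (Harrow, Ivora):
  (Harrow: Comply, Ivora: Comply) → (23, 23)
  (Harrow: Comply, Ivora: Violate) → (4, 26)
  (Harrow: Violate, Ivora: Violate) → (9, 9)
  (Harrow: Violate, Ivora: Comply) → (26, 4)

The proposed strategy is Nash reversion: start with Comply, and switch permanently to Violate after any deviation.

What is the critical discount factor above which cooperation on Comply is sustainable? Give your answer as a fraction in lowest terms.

3/17

Under grim trigger the critical discount factor is (T−C)/(T−P) with T = 26, C = 23, P = 9.
δ* = (26−23)/(26−9) = 3/17.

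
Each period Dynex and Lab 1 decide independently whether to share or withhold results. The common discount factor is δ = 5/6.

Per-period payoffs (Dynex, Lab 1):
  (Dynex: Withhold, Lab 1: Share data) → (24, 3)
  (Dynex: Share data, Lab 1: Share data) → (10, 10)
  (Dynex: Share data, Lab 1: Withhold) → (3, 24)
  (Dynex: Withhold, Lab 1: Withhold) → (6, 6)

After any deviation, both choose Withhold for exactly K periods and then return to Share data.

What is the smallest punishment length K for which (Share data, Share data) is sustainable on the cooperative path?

7

IC: δ(1−δ^K)/(1−δ) ≥ (24−10)/(10−6) = 7/2.
With δ = 5/6: need 1 − δ^K ≥ 7/2·(1−5/6)/(5/6), i.e. δ^K ≤ 0.3000.
Since (5/6)^6 = 0.3349 and (5/6)^7 = 0.2791, the smallest such K is 7.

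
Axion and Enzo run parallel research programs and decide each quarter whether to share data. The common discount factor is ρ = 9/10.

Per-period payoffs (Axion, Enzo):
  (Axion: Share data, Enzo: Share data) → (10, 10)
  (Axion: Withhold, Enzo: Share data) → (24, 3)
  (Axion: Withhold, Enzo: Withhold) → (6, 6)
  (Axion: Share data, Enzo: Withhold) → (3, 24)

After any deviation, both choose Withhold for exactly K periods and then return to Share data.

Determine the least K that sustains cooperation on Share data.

5

IC: ρ(1−ρ^K)/(1−ρ) ≥ (24−10)/(10−6) = 7/2.
With ρ = 9/10: need 1 − ρ^K ≥ 7/2·(1−9/10)/(9/10), i.e. ρ^K ≤ 0.6111.
Since (9/10)^4 = 0.6561 and (9/10)^5 = 0.5905, the smallest such K is 5.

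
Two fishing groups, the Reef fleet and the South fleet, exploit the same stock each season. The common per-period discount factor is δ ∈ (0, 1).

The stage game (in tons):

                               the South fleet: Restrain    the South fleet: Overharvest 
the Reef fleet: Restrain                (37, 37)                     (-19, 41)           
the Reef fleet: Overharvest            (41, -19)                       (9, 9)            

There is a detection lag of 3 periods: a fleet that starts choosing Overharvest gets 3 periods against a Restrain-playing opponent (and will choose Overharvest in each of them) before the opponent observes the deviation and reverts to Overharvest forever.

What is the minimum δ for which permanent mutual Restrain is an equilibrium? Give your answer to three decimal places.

0.500

Deviating for the 3 undetected periods gains 41−37 = 4 per period over cooperation, then loses 37−9 = 28 per period forever once punishment starts.
Gain: 4(1 + δ + … + δ^2); loss: 28·δ^3/(1−δ).
No profitable deviation ⇔ 4(1−δ^3) ≤ 28·δ^3, i.e. δ^3 ≥ 4/(4+28) = 1/8.
Hence δ ≥ (1/8)^(1/3) ≈ 0.500.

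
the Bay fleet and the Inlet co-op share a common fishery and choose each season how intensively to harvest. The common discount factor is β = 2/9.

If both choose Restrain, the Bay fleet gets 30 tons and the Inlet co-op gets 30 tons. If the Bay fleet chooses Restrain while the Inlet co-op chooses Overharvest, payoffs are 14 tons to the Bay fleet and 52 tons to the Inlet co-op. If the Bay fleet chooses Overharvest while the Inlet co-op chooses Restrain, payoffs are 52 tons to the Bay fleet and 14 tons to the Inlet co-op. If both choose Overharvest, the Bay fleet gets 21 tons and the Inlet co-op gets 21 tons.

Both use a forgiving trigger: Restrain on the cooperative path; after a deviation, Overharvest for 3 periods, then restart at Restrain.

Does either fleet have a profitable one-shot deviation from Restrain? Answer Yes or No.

Yes

Comparing payoff streams over the 4 periods until play realigns: cooperate → 30(1+β+…+β^3); deviate → 52 + 21(β+…+β^3).
Cooperation is sustained iff (30−21)(β+…+β^3) ≥ 52−30.
β+…+β^3 = 2/9·(1−(2/9)^3)/(1−2/9) = 0.2826, and (52−30)/(30−21) = 2.4444.
0.2826 < 2.4444, so cooperation is not sustainable.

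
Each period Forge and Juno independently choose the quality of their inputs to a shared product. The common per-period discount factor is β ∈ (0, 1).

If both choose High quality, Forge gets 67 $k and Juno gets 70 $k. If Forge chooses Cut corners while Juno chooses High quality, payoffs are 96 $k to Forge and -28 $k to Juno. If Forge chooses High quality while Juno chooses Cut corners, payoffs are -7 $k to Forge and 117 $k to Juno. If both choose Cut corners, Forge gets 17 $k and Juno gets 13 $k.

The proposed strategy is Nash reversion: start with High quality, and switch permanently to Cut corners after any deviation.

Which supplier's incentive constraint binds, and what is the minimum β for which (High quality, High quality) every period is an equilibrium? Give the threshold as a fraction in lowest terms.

For Forge: deviation gain 96−67 = 29, per-period punishment loss 67−17 = 50. IC gives β ≥ 29/79.
For Juno: gain 47, loss 57 per period, so β ≥ 47/104.
The tighter constraint is Juno's, so cooperation needs β ≥ 47/104.

Juno; β ≥ 47/104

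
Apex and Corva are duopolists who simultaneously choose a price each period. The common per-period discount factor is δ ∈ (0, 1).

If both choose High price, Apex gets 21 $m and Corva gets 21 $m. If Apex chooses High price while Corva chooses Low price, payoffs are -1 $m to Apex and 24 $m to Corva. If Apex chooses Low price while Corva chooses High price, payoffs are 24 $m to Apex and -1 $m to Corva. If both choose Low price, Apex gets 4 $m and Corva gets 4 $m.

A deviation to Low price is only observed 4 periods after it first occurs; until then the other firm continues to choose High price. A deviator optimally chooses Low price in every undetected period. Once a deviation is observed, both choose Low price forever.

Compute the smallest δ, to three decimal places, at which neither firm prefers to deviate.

A deviator earns 24 for 4 periods, then 4 forever; cooperating earns 21 forever. Multiplying the IC by (1−δ):
21 ≥ 24(1−δ^4) + 4δ^4, so 20·δ^4 ≥ 3 and δ^4 ≥ 3/20.
δ ≥ (3/20)^(1/4) ≈ 0.622.

0.622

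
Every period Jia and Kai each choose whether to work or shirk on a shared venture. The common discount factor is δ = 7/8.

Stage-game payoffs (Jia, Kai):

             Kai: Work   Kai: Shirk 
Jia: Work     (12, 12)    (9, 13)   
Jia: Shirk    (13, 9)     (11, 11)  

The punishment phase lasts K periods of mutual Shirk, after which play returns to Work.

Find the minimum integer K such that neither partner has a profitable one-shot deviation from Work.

IC: δ(1−δ^K)/(1−δ) ≥ (13−12)/(12−11) = 1.
With δ = 7/8: need 1 − δ^K ≥ 1·(1−7/8)/(7/8), i.e. δ^K ≤ 0.8571.
Since (7/8)^1 = 0.8750 and (7/8)^2 = 0.7656, the smallest such K is 2.

2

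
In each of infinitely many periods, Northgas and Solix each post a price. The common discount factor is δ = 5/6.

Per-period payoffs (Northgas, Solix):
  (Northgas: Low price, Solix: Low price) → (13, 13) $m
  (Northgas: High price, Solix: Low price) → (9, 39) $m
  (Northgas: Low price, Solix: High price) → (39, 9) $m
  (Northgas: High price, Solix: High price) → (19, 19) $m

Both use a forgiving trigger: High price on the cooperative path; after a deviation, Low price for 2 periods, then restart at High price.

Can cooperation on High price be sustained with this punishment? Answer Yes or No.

No

IC: δ+…+δ^2 ≥ (39−19)/(19−13) = 10/3.
At δ = 5/6: partial sum = 1.5278 < 3.3333. Cooperation not sustainable.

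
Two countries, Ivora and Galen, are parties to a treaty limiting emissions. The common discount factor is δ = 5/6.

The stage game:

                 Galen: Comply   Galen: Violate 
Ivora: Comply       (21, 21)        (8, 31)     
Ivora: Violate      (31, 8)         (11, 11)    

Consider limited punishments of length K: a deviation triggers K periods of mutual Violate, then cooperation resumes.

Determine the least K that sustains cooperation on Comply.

Need Σ_{k=1}^{K} δ^k ≥ (31−21)/(21−11) = 1.0000 at δ = 5/6.
At K = 1 the sum is 0.8333 < 1.0000; at K = 2 it is 1.5278 ≥ 1.0000.
So the minimum punishment length is K = 2.

2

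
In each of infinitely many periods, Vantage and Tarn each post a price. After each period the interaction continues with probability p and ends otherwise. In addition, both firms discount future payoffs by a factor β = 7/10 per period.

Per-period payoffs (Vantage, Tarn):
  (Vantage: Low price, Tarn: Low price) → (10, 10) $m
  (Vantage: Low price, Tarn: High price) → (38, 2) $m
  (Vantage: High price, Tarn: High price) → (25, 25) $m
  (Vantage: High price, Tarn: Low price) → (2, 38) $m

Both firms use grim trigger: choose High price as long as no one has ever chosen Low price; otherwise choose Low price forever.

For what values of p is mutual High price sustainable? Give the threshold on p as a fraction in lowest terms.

Expected continuation weight on next period's payoff is β·p = 7/10·p, which plays the role of the discount factor.
Cooperation requires 7/10·p ≥ (38−25)/(38−10) = 13/28, hence p ≥ 65/98.

65/98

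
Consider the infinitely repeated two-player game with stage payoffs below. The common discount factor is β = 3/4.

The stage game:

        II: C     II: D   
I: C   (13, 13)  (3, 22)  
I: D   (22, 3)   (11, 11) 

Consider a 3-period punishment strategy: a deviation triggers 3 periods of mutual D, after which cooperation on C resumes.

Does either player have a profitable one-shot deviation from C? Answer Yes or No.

Yes

A one-shot deviation gives 22 now, then 11 for 3 periods, then back to 13.
Gain from deviating: (22−13) today; loss: (13−11) in each of the next 3 periods.
No-deviation condition: (13−11)(β+…+β^3) ≥ 22−13, i.e. β+…+β^3 ≥ 9/2.
At β = 3/4: β+…+β^3 = 1.7344 < 4.5000.
So cooperation is not sustainable.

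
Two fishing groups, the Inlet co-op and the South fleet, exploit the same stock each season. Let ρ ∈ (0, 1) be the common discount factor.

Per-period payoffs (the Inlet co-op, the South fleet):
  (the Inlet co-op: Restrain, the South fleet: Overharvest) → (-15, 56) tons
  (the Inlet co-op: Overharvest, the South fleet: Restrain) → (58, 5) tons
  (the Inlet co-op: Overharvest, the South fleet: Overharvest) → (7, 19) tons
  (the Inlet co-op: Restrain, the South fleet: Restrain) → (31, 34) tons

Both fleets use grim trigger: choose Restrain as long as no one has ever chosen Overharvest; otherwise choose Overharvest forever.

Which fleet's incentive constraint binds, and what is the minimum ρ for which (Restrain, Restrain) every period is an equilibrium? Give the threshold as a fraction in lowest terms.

the Inlet co-op: cooperation gives 31 each period; deviation gives 58 once then 7 forever.
  31/(1−ρ) ≥ 58 + 7ρ/(1−ρ) ⇒ ρ ≥ 27/51 = 9/17.
the South fleet: cooperation gives 34 each period; deviation gives 56 once then 19 forever.
  ρ ≥ 22/37.
Both must hold, so the binding constraint is the South fleet's: ρ ≥ 22/37.

the South fleet; ρ ≥ 22/37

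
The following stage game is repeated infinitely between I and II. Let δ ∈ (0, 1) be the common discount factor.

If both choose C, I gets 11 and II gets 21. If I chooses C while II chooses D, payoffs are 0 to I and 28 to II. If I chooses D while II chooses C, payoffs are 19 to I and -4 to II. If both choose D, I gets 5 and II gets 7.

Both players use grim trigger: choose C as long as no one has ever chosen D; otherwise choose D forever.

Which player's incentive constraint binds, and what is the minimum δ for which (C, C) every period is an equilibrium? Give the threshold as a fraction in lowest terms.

I; δ ≥ 4/7

For I: deviation gain 19−11 = 8, per-period punishment loss 11−5 = 6. IC gives δ ≥ 8/14 = 4/7.
For II: gain 7, loss 14 per period, so δ ≥ 7/21 = 1/3.
The tighter constraint is I's, so cooperation needs δ ≥ 4/7.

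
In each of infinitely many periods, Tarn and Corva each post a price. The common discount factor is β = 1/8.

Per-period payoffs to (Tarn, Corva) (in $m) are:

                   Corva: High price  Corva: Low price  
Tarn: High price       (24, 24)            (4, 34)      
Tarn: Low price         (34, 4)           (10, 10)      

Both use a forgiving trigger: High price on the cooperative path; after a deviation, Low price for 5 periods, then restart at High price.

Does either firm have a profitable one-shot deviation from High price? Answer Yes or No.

A one-shot deviation gives 34 now, then 10 for 5 periods, then back to 24.
Gain from deviating: (34−24) today; loss: (24−10) in each of the next 5 periods.
No-deviation condition: (24−10)(β+…+β^5) ≥ 34−24, i.e. β+…+β^5 ≥ 5/7.
At β = 1/8: β+…+β^5 = 0.1429 < 0.7143.
So cooperation is not sustainable.

Yes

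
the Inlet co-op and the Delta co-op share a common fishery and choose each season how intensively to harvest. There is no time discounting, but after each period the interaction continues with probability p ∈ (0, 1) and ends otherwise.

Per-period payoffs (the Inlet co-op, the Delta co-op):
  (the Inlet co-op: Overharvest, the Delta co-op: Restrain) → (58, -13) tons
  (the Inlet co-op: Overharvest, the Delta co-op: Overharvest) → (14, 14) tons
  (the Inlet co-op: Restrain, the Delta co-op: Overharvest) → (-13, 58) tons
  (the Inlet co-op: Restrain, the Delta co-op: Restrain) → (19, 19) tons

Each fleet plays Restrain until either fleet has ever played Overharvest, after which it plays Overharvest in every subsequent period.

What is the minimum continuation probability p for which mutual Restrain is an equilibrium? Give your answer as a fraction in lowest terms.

39/44

Expected cooperation value is 19 + p·19 + p²·19 + … = 19/(1−p); deviation gives 58 + p·14/(1−p).
19 ≥ 58(1−p) + 14p ⇒ 44p ≥ 39 ⇒ p ≥ 39/44.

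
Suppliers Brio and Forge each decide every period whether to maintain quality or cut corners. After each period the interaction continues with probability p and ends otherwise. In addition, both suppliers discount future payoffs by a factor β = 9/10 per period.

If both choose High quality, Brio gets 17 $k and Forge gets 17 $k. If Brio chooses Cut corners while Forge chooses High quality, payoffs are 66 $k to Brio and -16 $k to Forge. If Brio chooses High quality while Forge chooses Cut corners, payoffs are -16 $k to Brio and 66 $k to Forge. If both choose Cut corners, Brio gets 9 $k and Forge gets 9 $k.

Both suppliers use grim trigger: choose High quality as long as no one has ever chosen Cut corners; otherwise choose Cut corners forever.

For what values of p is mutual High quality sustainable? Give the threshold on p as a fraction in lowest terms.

With continuation probability p and discount β, the effective per-period discount factor is βp.
Grim-trigger IC: βp ≥ (66−17)/(66−9) = 49/57.
So p ≥ (49/57)/(9/10) = 490/513.

490/513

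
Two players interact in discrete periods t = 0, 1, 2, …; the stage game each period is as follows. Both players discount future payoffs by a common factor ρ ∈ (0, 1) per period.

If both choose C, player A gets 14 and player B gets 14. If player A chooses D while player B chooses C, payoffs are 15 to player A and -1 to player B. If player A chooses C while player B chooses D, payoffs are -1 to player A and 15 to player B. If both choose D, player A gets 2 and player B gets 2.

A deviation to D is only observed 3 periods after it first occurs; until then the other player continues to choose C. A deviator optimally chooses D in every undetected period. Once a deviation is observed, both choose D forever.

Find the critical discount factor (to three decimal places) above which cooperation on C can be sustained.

0.425

A deviator earns 15 for 3 periods, then 2 forever; cooperating earns 14 forever. Multiplying the IC by (1−ρ):
14 ≥ 15(1−ρ^3) + 2ρ^3, so 13·ρ^3 ≥ 1 and ρ^3 ≥ 1/13.
ρ ≥ (1/13)^(1/3) ≈ 0.425.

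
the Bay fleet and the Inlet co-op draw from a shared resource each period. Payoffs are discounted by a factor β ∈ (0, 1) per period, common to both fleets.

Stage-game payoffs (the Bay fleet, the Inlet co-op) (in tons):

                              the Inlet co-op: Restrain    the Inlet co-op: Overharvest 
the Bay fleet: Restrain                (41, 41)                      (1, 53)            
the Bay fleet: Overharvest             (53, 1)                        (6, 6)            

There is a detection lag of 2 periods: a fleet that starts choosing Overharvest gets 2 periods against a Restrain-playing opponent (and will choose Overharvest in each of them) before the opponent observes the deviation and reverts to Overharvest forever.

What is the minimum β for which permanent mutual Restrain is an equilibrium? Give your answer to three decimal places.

A deviator earns 53 for 2 periods, then 6 forever; cooperating earns 41 forever. Multiplying the IC by (1−β):
41 ≥ 53(1−β^2) + 6β^2, so 47·β^2 ≥ 12 and β^2 ≥ 12/47.
β ≥ (12/47)^(1/2) ≈ 0.505.

0.505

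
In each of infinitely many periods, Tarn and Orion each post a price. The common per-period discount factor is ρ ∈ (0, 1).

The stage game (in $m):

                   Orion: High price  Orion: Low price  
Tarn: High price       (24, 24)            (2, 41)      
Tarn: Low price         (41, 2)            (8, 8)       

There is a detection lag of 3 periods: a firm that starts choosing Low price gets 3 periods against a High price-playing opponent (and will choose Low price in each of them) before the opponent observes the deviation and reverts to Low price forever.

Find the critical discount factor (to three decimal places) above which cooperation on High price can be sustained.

The best deviation is to choose Low price for all 3 undetected periods, earning 41 each, then 8 forever once detected.
Deviation value: 41(1−ρ^3)/(1−ρ) + 8ρ^3/(1−ρ); cooperation value: 24/(1−ρ).
IC: 24 ≥ 41(1−ρ^3) + 8ρ^3 = 41 − 33ρ^3.
So ρ^3 ≥ 17/33, giving ρ ≥ (17/33)^(1/3) ≈ 0.802.

0.802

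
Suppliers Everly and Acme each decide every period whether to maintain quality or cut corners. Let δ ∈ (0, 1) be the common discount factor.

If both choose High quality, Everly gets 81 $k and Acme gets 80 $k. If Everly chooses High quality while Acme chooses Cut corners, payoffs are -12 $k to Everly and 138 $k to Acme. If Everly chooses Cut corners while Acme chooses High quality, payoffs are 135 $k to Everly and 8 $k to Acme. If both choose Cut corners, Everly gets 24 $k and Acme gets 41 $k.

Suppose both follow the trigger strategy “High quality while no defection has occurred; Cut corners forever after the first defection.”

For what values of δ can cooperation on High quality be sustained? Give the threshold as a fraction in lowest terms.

Everly: cooperation gives 81 each period; deviation gives 135 once then 24 forever.
  81/(1−δ) ≥ 135 + 24δ/(1−δ) ⇒ δ ≥ 54/111 = 18/37.
Acme: cooperation gives 80 each period; deviation gives 138 once then 41 forever.
  δ ≥ 58/97.
Both must hold, so the binding constraint is Acme's: δ ≥ 58/97.

58/97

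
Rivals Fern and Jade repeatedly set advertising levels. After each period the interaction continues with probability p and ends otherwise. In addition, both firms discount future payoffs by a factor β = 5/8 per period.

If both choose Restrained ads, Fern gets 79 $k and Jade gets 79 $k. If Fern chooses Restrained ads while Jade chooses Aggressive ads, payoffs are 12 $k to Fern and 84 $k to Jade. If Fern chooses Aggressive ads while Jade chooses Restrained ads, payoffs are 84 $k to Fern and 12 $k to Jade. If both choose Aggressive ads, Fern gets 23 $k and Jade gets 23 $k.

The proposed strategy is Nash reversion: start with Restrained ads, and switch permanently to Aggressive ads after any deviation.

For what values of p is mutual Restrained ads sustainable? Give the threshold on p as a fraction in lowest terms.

With continuation probability p and discount β, the effective per-period discount factor is βp.
Grim-trigger IC: βp ≥ (84−79)/(84−23) = 5/61.
So p ≥ (5/61)/(5/8) = 8/61.

8/61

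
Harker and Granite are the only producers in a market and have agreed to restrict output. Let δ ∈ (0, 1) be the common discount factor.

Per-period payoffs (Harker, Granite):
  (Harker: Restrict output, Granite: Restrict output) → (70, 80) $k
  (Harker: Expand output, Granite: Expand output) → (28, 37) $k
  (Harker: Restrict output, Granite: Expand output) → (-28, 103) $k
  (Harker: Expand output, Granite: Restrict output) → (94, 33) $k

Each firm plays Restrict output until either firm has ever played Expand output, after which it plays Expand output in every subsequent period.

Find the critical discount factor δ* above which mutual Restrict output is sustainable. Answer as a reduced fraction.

For Harker: deviation gain 94−70 = 24, per-period punishment loss 70−28 = 42. IC gives δ ≥ 24/66 = 4/11.
For Granite: gain 23, loss 43 per period, so δ ≥ 23/66.
The tighter constraint is Harker's, so cooperation needs δ ≥ 4/11.

4/11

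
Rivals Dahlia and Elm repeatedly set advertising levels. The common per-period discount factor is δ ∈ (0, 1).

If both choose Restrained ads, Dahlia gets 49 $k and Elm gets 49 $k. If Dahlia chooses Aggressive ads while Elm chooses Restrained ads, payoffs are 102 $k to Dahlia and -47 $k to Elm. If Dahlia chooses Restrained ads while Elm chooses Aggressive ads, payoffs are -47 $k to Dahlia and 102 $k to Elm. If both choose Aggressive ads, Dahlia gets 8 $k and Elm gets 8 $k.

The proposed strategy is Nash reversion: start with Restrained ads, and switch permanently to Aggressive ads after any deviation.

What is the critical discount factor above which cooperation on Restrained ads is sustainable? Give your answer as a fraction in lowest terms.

53/94

49/(1−δ) ≥ 102 + 8δ/(1−δ)
49 ≥ 102 − 94δ
δ ≥ 53/94.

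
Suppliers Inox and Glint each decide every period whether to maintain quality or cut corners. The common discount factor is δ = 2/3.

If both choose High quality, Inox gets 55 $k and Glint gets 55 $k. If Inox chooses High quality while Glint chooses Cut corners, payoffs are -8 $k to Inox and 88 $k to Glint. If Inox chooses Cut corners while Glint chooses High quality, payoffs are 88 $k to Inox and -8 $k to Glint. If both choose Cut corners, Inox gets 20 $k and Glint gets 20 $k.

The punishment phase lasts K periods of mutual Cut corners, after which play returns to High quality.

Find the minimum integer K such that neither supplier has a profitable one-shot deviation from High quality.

2

IC: δ(1−δ^K)/(1−δ) ≥ (88−55)/(55−20) = 33/35.
With δ = 2/3: need 1 − δ^K ≥ 33/35·(1−2/3)/(2/3), i.e. δ^K ≤ 0.5286.
Since (2/3)^1 = 0.6667 and (2/3)^2 = 0.4444, the smallest such K is 2.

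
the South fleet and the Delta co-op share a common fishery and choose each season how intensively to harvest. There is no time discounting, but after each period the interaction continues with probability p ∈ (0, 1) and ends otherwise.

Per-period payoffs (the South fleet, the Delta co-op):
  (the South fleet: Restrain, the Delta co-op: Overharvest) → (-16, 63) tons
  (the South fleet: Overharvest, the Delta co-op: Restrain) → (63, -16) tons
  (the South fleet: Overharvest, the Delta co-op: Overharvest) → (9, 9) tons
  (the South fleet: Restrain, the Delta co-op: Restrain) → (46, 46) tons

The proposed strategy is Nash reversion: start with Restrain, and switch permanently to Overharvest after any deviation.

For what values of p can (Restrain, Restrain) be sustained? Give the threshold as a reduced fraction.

17/54

With no time discounting, the continuation probability p plays the role of the discount factor.
Grim-trigger IC: 46/(1−p) ≥ 63 + 9p/(1−p) ⇒ p ≥ (63−46)/(63−9) = 17/54.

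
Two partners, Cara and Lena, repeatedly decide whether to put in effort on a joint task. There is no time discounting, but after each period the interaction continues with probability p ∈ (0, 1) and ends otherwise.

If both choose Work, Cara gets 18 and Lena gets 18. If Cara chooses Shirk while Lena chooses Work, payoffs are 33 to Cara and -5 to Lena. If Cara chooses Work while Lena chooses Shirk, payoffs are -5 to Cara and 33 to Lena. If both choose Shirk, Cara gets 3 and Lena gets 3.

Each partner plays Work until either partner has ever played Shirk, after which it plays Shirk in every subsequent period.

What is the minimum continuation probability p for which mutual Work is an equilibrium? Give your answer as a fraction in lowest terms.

With no time discounting, the continuation probability p plays the role of the discount factor.
Grim-trigger IC: 18/(1−p) ≥ 33 + 3p/(1−p) ⇒ p ≥ (33−18)/(33−3) = 1/2.

1/2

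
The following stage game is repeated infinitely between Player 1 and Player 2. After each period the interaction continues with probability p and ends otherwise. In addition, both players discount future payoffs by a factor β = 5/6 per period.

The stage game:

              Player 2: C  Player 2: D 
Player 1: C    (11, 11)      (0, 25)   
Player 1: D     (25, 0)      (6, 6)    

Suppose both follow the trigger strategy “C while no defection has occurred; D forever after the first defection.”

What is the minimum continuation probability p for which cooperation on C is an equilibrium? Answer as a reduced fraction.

Expected continuation weight on next period's payoff is β·p = 5/6·p, which plays the role of the discount factor.
Cooperation requires 5/6·p ≥ (25−11)/(25−6) = 14/19, hence p ≥ 84/95.

84/95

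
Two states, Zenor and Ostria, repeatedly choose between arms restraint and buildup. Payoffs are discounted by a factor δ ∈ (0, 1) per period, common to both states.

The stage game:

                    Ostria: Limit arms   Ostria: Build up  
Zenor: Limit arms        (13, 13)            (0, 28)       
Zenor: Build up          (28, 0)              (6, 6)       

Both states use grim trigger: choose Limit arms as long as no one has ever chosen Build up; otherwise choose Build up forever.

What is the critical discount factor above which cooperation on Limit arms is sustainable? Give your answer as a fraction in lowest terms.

15/22

Under grim trigger the critical discount factor is (T−C)/(T−P) with T = 28, C = 13, P = 6.
δ* = (28−13)/(28−6) = 15/22.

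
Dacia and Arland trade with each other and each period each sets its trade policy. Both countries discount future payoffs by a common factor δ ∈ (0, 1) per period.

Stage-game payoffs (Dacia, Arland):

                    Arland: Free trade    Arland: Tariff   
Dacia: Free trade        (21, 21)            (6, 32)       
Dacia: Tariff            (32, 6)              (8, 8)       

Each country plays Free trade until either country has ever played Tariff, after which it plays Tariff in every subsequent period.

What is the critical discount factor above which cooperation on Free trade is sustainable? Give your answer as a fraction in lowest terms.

11/24

21/(1−δ) ≥ 32 + 8δ/(1−δ)
21 ≥ 32 − 24δ
δ ≥ 11/24.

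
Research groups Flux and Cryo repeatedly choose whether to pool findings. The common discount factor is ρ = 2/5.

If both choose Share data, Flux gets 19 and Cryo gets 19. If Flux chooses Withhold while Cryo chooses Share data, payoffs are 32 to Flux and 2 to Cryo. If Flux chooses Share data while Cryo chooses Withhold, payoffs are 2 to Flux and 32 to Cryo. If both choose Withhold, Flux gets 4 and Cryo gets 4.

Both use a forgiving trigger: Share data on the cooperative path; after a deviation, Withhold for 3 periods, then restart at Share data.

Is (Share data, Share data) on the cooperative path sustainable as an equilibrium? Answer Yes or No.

No

Comparing payoff streams over the 4 periods until play realigns: cooperate → 19(1+ρ+…+ρ^3); deviate → 32 + 4(ρ+…+ρ^3).
Cooperation is sustained iff (19−4)(ρ+…+ρ^3) ≥ 32−19.
ρ+…+ρ^3 = 2/5·(1−(2/5)^3)/(1−2/5) = 0.6240, and (32−19)/(19−4) = 0.8667.
0.6240 < 0.8667, so cooperation is not sustainable.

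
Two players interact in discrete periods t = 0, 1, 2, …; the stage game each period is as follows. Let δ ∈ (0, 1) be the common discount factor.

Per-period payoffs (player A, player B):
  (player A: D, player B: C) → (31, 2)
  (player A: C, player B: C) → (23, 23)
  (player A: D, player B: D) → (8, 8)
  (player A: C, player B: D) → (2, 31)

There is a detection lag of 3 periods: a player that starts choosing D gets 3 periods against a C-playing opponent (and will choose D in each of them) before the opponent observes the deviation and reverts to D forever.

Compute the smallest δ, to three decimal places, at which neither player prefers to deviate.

Deviating for the 3 undetected periods gains 31−23 = 8 per period over cooperation, then loses 23−8 = 15 per period forever once punishment starts.
Gain: 8(1 + δ + … + δ^2); loss: 15·δ^3/(1−δ).
No profitable deviation ⇔ 8(1−δ^3) ≤ 15·δ^3, i.e. δ^3 ≥ 8/(8+15) = 8/23.
Hence δ ≥ (8/23)^(1/3) ≈ 0.703.

0.703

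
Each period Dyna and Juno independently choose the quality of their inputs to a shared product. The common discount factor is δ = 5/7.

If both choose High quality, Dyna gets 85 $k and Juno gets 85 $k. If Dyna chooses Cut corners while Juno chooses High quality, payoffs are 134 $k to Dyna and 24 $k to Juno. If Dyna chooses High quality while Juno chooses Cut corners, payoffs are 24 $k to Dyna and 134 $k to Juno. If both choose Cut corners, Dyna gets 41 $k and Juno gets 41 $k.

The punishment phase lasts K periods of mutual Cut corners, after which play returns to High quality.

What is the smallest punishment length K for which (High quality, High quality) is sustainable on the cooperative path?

IC: δ(1−δ^K)/(1−δ) ≥ (134−85)/(85−41) = 49/44.
With δ = 5/7: need 1 − δ^K ≥ 49/44·(1−5/7)/(5/7), i.e. δ^K ≤ 0.5545.
Since (5/7)^1 = 0.7143 and (5/7)^2 = 0.5102, the smallest such K is 2.

2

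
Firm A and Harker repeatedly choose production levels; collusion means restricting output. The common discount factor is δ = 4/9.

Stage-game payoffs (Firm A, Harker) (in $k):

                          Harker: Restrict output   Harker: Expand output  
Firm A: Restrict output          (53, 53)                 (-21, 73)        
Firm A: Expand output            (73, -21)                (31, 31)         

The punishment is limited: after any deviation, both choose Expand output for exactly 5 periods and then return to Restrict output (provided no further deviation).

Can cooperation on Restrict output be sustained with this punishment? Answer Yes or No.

Comparing payoff streams over the 6 periods until play realigns: cooperate → 53(1+δ+…+δ^5); deviate → 73 + 31(δ+…+δ^5).
Cooperation is sustained iff (53−31)(δ+…+δ^5) ≥ 73−53.
δ+…+δ^5 = 4/9·(1−(4/9)^5)/(1−4/9) = 0.7861, and (73−53)/(53−31) = 0.9091.
0.7861 < 0.9091, so cooperation is not sustainable.

No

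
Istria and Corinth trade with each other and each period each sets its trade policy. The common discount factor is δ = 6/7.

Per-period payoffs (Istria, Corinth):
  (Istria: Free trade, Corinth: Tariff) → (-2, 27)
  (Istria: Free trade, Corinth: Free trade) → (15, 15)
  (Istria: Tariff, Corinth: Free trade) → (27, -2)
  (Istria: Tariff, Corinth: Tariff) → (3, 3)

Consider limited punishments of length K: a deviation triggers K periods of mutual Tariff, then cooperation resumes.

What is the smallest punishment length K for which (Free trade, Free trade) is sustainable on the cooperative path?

2

Need Σ_{k=1}^{K} δ^k ≥ (27−15)/(15−3) = 1.0000 at δ = 6/7.
At K = 1 the sum is 0.8571 < 1.0000; at K = 2 it is 1.5918 ≥ 1.0000.
So the minimum punishment length is K = 2.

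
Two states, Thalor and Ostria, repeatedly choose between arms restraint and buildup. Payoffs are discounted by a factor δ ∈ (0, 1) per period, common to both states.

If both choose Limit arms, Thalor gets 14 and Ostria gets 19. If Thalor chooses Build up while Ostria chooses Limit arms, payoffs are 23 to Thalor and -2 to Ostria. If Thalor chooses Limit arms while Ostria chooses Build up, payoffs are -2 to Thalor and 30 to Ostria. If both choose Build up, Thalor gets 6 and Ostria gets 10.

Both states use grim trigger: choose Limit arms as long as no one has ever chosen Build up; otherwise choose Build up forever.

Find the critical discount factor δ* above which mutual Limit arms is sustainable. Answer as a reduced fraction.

11/20

For Thalor: deviation gain 23−14 = 9, per-period punishment loss 14−6 = 8. IC gives δ ≥ 9/17.
For Ostria: gain 11, loss 9 per period, so δ ≥ 11/20.
The tighter constraint is Ostria's, so cooperation needs δ ≥ 11/20.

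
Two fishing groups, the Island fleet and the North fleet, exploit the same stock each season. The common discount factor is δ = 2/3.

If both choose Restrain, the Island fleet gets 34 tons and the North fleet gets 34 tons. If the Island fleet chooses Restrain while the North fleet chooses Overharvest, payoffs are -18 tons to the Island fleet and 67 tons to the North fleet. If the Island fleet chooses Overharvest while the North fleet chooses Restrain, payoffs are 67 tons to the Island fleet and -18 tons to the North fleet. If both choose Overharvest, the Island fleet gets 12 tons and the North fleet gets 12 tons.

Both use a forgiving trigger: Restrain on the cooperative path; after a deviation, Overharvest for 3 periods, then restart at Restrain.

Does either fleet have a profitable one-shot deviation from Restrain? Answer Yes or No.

Yes

IC: δ+…+δ^3 ≥ (67−34)/(34−12) = 3/2.
At δ = 2/3: partial sum = 1.4074 < 1.5000. Cooperation not sustainable.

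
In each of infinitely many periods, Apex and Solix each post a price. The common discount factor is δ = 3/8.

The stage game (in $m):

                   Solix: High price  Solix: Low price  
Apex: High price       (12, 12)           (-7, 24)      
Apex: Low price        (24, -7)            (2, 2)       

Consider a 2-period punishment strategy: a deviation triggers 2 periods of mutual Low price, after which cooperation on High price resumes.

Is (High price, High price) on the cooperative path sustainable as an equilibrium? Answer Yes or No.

IC: δ+…+δ^2 ≥ (24−12)/(12−2) = 6/5.
At δ = 3/8: partial sum = 0.5156 < 1.2000. Cooperation not sustainable.

No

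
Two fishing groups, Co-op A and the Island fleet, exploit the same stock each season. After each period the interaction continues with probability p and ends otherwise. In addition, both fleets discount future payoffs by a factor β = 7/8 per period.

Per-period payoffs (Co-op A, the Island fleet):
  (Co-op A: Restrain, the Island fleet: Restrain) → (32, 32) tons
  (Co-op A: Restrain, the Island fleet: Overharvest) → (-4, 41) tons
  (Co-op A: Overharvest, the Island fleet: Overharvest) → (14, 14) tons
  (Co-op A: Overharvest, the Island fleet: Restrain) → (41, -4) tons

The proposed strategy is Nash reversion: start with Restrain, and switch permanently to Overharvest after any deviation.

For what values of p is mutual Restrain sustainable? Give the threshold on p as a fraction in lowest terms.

With continuation probability p and discount β, the effective per-period discount factor is βp.
Grim-trigger IC: βp ≥ (41−32)/(41−14) = 1/3.
So p ≥ (1/3)/(7/8) = 8/21.

8/21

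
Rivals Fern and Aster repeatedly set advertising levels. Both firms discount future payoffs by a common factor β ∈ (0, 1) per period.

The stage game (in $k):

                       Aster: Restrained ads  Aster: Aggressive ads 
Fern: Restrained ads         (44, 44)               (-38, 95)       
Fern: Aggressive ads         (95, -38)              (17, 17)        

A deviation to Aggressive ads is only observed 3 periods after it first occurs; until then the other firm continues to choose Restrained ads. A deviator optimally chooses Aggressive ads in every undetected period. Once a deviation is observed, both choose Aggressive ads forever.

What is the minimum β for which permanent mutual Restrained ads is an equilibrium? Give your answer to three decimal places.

A deviator earns 95 for 3 periods, then 17 forever; cooperating earns 44 forever. Multiplying the IC by (1−β):
44 ≥ 95(1−β^3) + 17β^3, so 78·β^3 ≥ 51 and β^3 ≥ 17/26.
β ≥ (17/26)^(1/3) ≈ 0.868.

0.868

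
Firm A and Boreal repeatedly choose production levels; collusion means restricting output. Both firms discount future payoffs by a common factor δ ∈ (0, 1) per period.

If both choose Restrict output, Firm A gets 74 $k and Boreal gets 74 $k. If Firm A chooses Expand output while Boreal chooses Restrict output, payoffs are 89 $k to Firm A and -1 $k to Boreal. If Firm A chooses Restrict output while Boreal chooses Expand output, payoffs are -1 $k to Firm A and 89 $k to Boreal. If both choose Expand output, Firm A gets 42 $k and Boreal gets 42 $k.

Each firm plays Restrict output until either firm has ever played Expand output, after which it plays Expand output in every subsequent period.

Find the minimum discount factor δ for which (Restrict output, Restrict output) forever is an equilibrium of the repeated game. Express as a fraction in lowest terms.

15/47

74/(1−δ) ≥ 89 + 42δ/(1−δ)
74 ≥ 89 − 47δ
δ ≥ 15/47.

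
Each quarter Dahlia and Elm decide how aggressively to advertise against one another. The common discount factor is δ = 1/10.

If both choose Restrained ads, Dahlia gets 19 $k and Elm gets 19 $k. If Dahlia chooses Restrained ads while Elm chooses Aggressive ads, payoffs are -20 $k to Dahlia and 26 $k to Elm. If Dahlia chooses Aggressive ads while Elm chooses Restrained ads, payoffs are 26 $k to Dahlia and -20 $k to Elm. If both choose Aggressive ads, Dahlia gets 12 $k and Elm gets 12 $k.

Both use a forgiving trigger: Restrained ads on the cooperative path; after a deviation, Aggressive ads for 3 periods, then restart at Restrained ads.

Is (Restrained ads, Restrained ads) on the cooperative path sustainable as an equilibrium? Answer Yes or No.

Comparing payoff streams over the 4 periods until play realigns: cooperate → 19(1+δ+…+δ^3); deviate → 26 + 12(δ+…+δ^3).
Cooperation is sustained iff (19−12)(δ+…+δ^3) ≥ 26−19.
δ+…+δ^3 = 1/10·(1−(1/10)^3)/(1−1/10) = 0.1110, and (26−19)/(19−12) = 1.0000.
0.1110 < 1.0000, so cooperation is not sustainable.

No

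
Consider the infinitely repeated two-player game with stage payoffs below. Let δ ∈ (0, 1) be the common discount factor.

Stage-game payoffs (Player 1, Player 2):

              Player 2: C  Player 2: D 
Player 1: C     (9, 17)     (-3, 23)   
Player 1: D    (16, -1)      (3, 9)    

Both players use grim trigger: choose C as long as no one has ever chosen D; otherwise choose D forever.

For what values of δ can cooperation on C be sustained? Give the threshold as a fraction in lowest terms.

7/13

Player 1's threshold: (16−9)/(16−3) = 7/13.
Player 2's threshold: (23−17)/(23−9) = 3/7.
7/13 > 3/7, so Player 1 binds and δ* = 7/13.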